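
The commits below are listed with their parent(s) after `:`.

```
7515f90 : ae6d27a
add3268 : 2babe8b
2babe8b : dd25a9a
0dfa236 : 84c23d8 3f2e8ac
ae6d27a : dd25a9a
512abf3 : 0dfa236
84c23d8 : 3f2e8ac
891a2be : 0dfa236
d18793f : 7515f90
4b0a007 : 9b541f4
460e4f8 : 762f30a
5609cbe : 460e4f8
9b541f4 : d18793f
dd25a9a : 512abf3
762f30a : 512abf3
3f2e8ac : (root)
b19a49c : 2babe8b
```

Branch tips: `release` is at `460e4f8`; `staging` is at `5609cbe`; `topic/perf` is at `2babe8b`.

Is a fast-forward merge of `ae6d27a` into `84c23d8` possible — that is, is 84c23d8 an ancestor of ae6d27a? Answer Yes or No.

Yes

A fast-forward from 84c23d8 to ae6d27a is possible iff 84c23d8 is an ancestor of ae6d27a.
Ancestors of ae6d27a: {0dfa236, 3f2e8ac, 512abf3, 84c23d8, ae6d27a, dd25a9a}.
84c23d8 is among them, so fast-forward is possible.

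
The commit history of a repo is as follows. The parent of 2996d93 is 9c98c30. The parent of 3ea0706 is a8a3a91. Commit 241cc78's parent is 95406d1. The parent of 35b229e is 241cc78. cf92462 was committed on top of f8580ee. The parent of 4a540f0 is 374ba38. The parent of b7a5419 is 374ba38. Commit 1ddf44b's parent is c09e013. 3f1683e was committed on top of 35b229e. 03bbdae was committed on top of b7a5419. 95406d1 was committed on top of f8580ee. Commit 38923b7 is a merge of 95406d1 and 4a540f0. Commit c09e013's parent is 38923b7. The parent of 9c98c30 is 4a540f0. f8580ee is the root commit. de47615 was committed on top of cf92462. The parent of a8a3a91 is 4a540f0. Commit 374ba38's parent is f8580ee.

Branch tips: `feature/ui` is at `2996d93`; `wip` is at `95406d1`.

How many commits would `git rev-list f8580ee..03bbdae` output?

3

Reachable from 03bbdae: {03bbdae, 374ba38, b7a5419, f8580ee}.
Reachable from f8580ee: {f8580ee}.
In 03bbdae's history but not f8580ee's: {03bbdae, 374ba38, b7a5419} — 3 commits.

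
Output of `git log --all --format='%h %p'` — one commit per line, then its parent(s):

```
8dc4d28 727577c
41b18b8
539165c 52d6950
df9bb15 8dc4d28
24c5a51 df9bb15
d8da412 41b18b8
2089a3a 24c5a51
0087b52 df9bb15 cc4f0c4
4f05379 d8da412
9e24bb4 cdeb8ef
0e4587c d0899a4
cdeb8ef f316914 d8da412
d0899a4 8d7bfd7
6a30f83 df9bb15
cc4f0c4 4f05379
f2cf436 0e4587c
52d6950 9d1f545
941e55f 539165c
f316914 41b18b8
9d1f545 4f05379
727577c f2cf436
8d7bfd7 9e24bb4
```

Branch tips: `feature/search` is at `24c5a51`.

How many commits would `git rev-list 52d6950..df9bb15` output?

Reachable from df9bb15: {0e4587c, 41b18b8, 727577c, 8d7bfd7, 8dc4d28, 9e24bb4, cdeb8ef, d0899a4, d8da412, df9bb15, f2cf436, f316914}.
Reachable from 52d6950: {41b18b8, 4f05379, 52d6950, 9d1f545, d8da412}.
In df9bb15's history but not 52d6950's: {0e4587c, 727577c, 8d7bfd7, 8dc4d28, 9e24bb4, cdeb8ef, d0899a4, df9bb15, f2cf436, f316914} — 10 commits.

10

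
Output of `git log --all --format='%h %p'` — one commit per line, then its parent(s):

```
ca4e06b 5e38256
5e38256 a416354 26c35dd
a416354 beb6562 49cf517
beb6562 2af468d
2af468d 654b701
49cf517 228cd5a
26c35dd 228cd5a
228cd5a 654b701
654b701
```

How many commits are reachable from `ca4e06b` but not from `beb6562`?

6

Reachable from ca4e06b: {228cd5a, 26c35dd, 2af468d, 49cf517, 5e38256, 654b701, a416354, beb6562, ca4e06b}.
Reachable from beb6562: {2af468d, 654b701, beb6562}.
In ca4e06b's history but not beb6562's: {228cd5a, 26c35dd, 49cf517, 5e38256, a416354, ca4e06b} — 6 commits.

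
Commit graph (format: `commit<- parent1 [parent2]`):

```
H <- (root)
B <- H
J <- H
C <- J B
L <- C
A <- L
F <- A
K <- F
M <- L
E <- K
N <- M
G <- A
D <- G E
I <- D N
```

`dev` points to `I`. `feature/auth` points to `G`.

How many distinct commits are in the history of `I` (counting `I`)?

14

Walking parent pointers from I: reachable set = {A, B, C, D, E, F, G, H, I, J, K, L, M, N}.
That is 14 commits.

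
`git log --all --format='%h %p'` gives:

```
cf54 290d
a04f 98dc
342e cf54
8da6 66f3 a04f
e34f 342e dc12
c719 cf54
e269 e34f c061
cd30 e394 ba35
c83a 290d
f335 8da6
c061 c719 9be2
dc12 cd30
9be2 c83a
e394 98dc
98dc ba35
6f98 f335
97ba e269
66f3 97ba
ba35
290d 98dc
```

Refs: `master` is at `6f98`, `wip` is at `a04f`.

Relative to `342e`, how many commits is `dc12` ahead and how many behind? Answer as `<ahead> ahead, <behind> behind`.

Reachable from dc12: {98dc, ba35, cd30, dc12, e394}.
Reachable from 342e: {290d, 342e, 98dc, ba35, cf54}.
Only in dc12's history (ahead): {cd30, dc12, e394} — 3.
Only in 342e's history (behind): {290d, 342e, cf54} — 3.

3 ahead, 3 behind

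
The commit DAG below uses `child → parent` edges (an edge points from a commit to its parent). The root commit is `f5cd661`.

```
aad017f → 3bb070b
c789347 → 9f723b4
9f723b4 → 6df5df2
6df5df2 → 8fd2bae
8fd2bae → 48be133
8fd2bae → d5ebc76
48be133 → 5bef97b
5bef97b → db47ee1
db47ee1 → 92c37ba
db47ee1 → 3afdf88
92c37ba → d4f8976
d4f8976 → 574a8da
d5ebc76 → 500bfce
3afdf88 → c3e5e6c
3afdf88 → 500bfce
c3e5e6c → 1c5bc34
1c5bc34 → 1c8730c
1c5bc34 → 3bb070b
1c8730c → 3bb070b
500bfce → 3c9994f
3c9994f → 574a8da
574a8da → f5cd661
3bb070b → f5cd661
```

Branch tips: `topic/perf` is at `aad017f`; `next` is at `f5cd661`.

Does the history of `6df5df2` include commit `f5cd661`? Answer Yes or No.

Yes

Ancestors of 6df5df2 (commits reachable by following parents): {1c5bc34, 1c8730c, 3afdf88, 3bb070b, 3c9994f, 48be133, 500bfce, 574a8da, 5bef97b, 6df5df2, 8fd2bae, 92c37ba, c3e5e6c, d4f8976, d5ebc76, db47ee1, f5cd661}.
f5cd661 is in that set, so it is an ancestor of 6df5df2.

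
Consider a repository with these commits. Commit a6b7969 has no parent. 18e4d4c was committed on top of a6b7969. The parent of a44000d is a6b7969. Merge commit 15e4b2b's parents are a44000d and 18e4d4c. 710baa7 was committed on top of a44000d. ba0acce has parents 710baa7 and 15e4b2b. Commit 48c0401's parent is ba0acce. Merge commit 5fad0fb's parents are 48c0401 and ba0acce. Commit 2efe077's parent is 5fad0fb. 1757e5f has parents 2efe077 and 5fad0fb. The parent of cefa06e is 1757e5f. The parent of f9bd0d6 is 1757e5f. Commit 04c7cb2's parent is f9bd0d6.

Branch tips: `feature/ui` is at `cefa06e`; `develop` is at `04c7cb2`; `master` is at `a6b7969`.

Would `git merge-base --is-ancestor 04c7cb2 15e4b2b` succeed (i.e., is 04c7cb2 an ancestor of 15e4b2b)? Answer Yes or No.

No

Ancestors of 15e4b2b: {15e4b2b, 18e4d4c, a44000d, a6b7969}.
04c7cb2 is not in that set, so it is not an ancestor of 15e4b2b.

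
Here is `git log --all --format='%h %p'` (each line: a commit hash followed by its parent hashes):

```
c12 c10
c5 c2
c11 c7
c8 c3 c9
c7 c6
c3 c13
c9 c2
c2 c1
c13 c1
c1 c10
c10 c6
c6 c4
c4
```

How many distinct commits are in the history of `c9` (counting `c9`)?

Walking parent pointers from c9: reachable set = {c1, c10, c2, c4, c6, c9}.
That is 6 commits.

6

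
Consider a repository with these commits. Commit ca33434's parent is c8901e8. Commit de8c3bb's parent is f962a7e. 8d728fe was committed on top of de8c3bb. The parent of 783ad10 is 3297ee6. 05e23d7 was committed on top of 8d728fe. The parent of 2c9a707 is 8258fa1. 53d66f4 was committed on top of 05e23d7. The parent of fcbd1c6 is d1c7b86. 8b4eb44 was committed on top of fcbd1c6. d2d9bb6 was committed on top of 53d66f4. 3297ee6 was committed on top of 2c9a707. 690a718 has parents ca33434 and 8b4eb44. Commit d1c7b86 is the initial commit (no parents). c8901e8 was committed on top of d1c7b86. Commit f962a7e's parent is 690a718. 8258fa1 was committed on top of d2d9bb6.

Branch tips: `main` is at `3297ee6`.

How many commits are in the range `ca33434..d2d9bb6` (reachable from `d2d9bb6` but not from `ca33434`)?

9

Reachable from d2d9bb6: {05e23d7, 53d66f4, 690a718, 8b4eb44, 8d728fe, c8901e8, ca33434, d1c7b86, d2d9bb6, de8c3bb, f962a7e, fcbd1c6}.
Reachable from ca33434: {c8901e8, ca33434, d1c7b86}.
In d2d9bb6's history but not ca33434's: {05e23d7, 53d66f4, 690a718, 8b4eb44, 8d728fe, d2d9bb6, de8c3bb, f962a7e, fcbd1c6} — 9 commits.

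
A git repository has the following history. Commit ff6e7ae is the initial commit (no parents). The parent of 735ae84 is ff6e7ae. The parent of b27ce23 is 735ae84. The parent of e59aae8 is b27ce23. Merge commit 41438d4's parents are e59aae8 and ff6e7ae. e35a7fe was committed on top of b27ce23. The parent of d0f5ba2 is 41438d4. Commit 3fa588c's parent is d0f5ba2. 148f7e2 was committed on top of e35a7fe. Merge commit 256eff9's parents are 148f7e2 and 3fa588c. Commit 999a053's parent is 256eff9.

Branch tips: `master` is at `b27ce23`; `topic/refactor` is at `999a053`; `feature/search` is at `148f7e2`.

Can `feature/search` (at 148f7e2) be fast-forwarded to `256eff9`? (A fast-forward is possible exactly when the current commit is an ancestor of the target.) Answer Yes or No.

Yes

A fast-forward from 148f7e2 to 256eff9 is possible iff 148f7e2 is an ancestor of 256eff9.
Ancestors of 256eff9: {148f7e2, 256eff9, 3fa588c, 41438d4, 735ae84, b27ce23, d0f5ba2, e35a7fe, e59aae8, ff6e7ae}.
148f7e2 is among them, so fast-forward is possible.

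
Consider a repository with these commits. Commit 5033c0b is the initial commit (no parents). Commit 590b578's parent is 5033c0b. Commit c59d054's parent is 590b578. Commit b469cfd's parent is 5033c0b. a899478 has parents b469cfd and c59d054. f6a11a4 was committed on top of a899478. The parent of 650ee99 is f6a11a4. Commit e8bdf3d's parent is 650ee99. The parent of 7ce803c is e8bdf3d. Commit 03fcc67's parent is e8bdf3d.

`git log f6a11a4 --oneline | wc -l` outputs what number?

6

Walking parent pointers from f6a11a4: reachable set = {5033c0b, 590b578, a899478, b469cfd, c59d054, f6a11a4}.
That is 6 commits.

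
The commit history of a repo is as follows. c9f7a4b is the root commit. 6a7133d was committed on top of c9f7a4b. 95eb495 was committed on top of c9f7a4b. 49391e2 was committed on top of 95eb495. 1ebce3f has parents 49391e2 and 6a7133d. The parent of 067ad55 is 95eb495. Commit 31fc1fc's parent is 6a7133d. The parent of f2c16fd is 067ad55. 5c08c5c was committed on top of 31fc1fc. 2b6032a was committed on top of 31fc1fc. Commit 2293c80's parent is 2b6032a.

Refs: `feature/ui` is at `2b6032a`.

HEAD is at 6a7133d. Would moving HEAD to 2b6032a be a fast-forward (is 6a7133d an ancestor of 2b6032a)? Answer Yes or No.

Yes

A fast-forward from 6a7133d to 2b6032a is possible iff 6a7133d is an ancestor of 2b6032a.
Ancestors of 2b6032a: {2b6032a, 31fc1fc, 6a7133d, c9f7a4b}.
6a7133d is among them, so fast-forward is possible.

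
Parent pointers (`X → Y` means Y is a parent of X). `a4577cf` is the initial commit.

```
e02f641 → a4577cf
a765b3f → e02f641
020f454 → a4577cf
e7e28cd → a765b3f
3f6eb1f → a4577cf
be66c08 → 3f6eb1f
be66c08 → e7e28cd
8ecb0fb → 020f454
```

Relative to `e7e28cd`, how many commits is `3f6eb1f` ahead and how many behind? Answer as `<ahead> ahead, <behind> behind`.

Reachable from 3f6eb1f: {3f6eb1f, a4577cf}.
Reachable from e7e28cd: {a4577cf, a765b3f, e02f641, e7e28cd}.
Only in 3f6eb1f's history (ahead): {3f6eb1f} — 1.
Only in e7e28cd's history (behind): {a765b3f, e02f641, e7e28cd} — 3.

1 ahead, 3 behind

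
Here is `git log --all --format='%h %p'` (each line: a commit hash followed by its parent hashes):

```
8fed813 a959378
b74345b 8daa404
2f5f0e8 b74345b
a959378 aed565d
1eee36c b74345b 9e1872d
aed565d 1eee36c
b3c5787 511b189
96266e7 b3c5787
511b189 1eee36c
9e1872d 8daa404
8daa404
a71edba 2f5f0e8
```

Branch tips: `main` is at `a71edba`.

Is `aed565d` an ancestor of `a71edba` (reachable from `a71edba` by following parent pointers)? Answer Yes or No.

No

Ancestors of a71edba: {2f5f0e8, 8daa404, a71edba, b74345b}.
aed565d is not in that set, so it is not an ancestor of a71edba.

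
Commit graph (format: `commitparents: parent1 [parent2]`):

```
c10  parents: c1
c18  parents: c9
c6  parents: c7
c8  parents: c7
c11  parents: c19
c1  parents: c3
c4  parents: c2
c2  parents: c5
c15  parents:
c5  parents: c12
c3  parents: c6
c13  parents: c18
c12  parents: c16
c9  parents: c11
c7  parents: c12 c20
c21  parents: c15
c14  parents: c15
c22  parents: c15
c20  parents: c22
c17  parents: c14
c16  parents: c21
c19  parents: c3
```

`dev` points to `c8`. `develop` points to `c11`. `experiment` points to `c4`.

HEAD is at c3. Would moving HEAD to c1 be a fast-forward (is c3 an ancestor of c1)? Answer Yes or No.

A fast-forward from c3 to c1 is possible iff c3 is an ancestor of c1.
Ancestors of c1: {c1, c12, c15, c16, c20, c21, c22, c3, c6, c7}.
c3 is among them, so fast-forward is possible.

Yes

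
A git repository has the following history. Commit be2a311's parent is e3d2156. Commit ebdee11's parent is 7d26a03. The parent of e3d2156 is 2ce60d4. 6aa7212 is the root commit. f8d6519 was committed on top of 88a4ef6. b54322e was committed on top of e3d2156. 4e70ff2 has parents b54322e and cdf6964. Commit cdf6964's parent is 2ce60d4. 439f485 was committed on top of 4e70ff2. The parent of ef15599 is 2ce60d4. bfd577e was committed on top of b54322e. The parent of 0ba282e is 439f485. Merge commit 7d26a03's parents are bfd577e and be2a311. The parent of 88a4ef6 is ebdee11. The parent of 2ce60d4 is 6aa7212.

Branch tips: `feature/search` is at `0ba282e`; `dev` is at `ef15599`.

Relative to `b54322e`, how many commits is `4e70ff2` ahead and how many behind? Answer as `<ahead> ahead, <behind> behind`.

Reachable from 4e70ff2: {2ce60d4, 4e70ff2, 6aa7212, b54322e, cdf6964, e3d2156}.
Reachable from b54322e: {2ce60d4, 6aa7212, b54322e, e3d2156}.
Only in 4e70ff2's history (ahead): {4e70ff2, cdf6964} — 2.
Only in b54322e's history (behind): {} — 0.

2 ahead, 0 behind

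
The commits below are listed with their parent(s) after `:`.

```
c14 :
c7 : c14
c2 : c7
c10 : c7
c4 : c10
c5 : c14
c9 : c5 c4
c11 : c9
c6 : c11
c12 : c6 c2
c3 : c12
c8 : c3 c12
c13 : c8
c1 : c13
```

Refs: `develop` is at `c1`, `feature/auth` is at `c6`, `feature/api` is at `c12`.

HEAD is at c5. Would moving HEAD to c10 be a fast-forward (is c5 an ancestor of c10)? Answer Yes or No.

No

A fast-forward from c5 to c10 is possible iff c5 is an ancestor of c10.
Ancestors of c10: {c10, c14, c7}.
c5 is not among them, so fast-forward is not possible.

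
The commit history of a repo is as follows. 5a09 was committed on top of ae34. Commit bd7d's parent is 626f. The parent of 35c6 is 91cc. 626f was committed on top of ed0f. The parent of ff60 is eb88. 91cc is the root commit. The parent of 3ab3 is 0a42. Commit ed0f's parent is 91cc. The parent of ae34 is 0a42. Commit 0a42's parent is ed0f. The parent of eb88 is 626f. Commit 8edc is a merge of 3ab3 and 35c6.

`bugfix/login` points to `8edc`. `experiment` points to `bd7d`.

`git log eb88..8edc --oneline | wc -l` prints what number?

4

Reachable from 8edc: {0a42, 35c6, 3ab3, 8edc, 91cc, ed0f}.
Reachable from eb88: {626f, 91cc, eb88, ed0f}.
In 8edc's history but not eb88's: {0a42, 35c6, 3ab3, 8edc} — 4 commits.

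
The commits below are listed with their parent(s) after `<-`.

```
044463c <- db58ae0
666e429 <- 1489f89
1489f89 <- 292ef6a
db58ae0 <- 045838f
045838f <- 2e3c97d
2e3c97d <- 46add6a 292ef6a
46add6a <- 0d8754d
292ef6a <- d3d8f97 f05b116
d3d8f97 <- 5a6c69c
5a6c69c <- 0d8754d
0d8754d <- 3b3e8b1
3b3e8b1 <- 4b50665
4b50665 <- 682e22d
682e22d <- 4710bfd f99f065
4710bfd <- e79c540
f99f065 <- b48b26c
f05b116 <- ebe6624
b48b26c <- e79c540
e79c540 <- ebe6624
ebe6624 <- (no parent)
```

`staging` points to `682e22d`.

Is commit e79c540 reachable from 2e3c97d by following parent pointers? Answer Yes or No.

Yes

Ancestors of 2e3c97d (commits reachable by following parents): {0d8754d, 292ef6a, 2e3c97d, 3b3e8b1, 46add6a, 4710bfd, 4b50665, 5a6c69c, 682e22d, b48b26c, d3d8f97, e79c540, ebe6624, f05b116, f99f065}.
e79c540 is in that set, so it is an ancestor of 2e3c97d.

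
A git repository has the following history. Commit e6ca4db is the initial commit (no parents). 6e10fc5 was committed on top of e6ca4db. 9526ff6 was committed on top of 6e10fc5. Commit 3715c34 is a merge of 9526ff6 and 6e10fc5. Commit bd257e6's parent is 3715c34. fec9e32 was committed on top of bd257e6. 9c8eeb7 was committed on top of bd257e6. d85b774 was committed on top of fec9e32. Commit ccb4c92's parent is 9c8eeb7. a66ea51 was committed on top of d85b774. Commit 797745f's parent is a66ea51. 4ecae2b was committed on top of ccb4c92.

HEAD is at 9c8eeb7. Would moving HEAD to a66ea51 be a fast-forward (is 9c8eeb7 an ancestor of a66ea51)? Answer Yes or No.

A fast-forward from 9c8eeb7 to a66ea51 is possible iff 9c8eeb7 is an ancestor of a66ea51.
Ancestors of a66ea51: {3715c34, 6e10fc5, 9526ff6, a66ea51, bd257e6, d85b774, e6ca4db, fec9e32}.
9c8eeb7 is not among them, so fast-forward is not possible.

No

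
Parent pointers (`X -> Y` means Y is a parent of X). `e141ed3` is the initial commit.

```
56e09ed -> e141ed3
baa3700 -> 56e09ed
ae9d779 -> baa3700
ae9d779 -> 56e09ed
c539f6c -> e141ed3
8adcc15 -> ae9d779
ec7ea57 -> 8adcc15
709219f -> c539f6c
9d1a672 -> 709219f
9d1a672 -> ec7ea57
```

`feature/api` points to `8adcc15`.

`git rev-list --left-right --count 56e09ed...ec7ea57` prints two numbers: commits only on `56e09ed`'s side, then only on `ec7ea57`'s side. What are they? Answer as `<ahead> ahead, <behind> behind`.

0 ahead, 4 behind

Reachable from 56e09ed: {56e09ed, e141ed3}.
Reachable from ec7ea57: {56e09ed, 8adcc15, ae9d779, baa3700, e141ed3, ec7ea57}.
Only in 56e09ed's history (ahead): {} — 0.
Only in ec7ea57's history (behind): {8adcc15, ae9d779, baa3700, ec7ea57} — 4.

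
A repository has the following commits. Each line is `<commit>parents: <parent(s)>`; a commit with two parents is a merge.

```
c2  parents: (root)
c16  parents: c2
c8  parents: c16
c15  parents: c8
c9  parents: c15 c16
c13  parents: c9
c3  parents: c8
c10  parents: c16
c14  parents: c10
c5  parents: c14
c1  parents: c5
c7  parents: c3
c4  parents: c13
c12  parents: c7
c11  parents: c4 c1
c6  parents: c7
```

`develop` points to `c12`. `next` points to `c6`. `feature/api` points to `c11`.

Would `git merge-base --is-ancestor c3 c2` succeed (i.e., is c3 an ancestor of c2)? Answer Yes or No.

No

Ancestors of c2: {c2}.
c3 is not in that set, so it is not an ancestor of c2.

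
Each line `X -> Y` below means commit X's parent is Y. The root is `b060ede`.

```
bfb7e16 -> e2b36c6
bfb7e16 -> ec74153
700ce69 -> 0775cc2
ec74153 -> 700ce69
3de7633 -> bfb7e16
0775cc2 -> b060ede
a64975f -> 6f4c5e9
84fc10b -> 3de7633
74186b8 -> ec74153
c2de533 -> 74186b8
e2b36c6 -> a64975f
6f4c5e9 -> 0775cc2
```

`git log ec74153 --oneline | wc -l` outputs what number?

4

Walking parent pointers from ec74153: reachable set = {0775cc2, 700ce69, b060ede, ec74153}.
That is 4 commits.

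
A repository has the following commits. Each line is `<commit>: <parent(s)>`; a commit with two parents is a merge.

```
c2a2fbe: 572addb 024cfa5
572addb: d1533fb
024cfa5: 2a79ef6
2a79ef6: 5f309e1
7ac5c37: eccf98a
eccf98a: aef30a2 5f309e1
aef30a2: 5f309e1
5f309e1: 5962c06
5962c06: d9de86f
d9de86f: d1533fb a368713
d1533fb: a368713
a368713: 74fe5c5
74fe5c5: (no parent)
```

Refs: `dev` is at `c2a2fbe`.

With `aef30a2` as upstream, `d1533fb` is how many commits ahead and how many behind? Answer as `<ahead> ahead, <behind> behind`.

Reachable from d1533fb: {74fe5c5, a368713, d1533fb}.
Reachable from aef30a2: {5962c06, 5f309e1, 74fe5c5, a368713, aef30a2, d1533fb, d9de86f}.
Only in d1533fb's history (ahead): {} — 0.
Only in aef30a2's history (behind): {5962c06, 5f309e1, aef30a2, d9de86f} — 4.

0 ahead, 4 behind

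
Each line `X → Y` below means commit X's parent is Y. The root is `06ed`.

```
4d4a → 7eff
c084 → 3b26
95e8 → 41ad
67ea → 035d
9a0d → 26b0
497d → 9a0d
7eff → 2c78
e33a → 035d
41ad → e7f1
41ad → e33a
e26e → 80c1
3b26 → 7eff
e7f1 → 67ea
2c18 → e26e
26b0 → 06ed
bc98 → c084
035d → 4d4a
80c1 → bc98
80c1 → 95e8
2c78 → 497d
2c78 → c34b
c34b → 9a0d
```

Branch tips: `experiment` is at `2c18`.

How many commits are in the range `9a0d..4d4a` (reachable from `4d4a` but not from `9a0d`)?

5

Reachable from 4d4a: {06ed, 26b0, 2c78, 497d, 4d4a, 7eff, 9a0d, c34b}.
Reachable from 9a0d: {06ed, 26b0, 9a0d}.
In 4d4a's history but not 9a0d's: {2c78, 497d, 4d4a, 7eff, c34b} — 5 commits.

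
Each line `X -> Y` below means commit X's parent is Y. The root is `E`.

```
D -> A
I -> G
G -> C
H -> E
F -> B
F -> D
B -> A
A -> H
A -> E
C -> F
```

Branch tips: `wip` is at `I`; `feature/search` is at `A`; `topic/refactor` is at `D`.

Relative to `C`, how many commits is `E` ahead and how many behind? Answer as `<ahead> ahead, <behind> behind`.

Reachable from E: {E}.
Reachable from C: {A, B, C, D, E, F, H}.
Only in E's history (ahead): {} — 0.
Only in C's history (behind): {A, B, C, D, F, H} — 6.

0 ahead, 6 behind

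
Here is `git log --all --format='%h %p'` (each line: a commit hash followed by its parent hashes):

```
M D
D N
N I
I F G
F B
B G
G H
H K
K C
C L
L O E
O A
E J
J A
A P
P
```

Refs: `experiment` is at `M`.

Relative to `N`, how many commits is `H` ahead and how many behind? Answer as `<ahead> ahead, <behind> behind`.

0 ahead, 5 behind

Reachable from H: {A, C, E, H, J, K, L, O, P}.
Reachable from N: {A, B, C, E, F, G, H, I, J, K, L, N, O, P}.
Only in H's history (ahead): {} — 0.
Only in N's history (behind): {B, F, G, I, N} — 5.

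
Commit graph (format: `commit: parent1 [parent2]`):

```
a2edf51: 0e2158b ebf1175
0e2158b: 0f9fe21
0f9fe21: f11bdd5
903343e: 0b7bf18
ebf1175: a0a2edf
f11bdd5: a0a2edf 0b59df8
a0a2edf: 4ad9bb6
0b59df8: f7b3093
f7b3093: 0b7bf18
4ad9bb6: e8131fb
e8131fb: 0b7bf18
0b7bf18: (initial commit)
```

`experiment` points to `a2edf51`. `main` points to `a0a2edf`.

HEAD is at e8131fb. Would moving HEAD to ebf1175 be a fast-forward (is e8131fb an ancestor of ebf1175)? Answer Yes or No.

A fast-forward from e8131fb to ebf1175 is possible iff e8131fb is an ancestor of ebf1175.
Ancestors of ebf1175: {0b7bf18, 4ad9bb6, a0a2edf, e8131fb, ebf1175}.
e8131fb is among them, so fast-forward is possible.

Yes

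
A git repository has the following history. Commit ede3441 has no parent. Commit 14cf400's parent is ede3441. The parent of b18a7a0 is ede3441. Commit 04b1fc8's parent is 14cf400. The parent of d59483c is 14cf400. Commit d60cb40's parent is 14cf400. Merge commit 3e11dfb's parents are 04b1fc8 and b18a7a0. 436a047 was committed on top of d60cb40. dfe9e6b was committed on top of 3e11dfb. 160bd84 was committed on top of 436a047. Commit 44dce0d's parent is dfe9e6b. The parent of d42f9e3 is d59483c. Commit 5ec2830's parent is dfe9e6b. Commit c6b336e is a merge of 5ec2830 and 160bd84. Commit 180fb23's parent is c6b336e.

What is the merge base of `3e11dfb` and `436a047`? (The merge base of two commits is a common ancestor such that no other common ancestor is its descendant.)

Ancestors of 3e11dfb: {04b1fc8, 14cf400, 3e11dfb, b18a7a0, ede3441}.
Ancestors of 436a047: {14cf400, 436a047, d60cb40, ede3441}.
Common ancestors: {14cf400, ede3441}.
Among these, 14cf400 is not an ancestor of any other common ancestor — it is the merge base.

14cf400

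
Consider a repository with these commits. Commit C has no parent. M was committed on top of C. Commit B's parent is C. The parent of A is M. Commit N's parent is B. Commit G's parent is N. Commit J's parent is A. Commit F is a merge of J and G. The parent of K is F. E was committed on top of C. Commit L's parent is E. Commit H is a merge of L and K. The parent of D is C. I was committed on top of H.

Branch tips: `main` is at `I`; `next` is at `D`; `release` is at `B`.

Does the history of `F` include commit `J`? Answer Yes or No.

Ancestors of F (commits reachable by following parents): {A, B, C, F, G, J, M, N}.
J is in that set, so it is an ancestor of F.

Yes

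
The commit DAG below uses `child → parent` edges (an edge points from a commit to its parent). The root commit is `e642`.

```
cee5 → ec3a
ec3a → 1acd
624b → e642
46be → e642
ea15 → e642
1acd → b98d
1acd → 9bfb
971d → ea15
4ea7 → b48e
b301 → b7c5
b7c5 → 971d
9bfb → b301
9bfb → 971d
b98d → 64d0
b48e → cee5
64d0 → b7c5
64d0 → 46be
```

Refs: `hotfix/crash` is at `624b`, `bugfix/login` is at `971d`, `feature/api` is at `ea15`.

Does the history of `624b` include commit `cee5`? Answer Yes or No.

No

Ancestors of 624b: {624b, e642}.
cee5 is not in that set, so it is not an ancestor of 624b.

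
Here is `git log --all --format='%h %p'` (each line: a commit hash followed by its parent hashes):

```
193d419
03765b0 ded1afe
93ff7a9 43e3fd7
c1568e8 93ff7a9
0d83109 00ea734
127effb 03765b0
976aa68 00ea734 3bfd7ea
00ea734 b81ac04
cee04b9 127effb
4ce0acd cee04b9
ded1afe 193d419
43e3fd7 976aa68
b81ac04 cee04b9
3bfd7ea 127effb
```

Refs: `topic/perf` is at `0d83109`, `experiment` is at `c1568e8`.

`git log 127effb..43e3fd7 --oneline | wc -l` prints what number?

6

Reachable from 43e3fd7: {00ea734, 03765b0, 127effb, 193d419, 3bfd7ea, 43e3fd7, 976aa68, b81ac04, cee04b9, ded1afe}.
Reachable from 127effb: {03765b0, 127effb, 193d419, ded1afe}.
In 43e3fd7's history but not 127effb's: {00ea734, 3bfd7ea, 43e3fd7, 976aa68, b81ac04, cee04b9} — 6 commits.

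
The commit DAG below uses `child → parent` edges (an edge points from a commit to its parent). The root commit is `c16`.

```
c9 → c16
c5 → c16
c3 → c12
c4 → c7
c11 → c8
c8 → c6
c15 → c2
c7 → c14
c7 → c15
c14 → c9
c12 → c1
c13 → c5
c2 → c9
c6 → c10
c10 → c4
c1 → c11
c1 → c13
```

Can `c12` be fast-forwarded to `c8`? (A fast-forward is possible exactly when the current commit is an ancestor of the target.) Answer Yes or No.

No

A fast-forward from c12 to c8 is possible iff c12 is an ancestor of c8.
Ancestors of c8: {c10, c14, c15, c16, c2, c4, c6, c7, c8, c9}.
c12 is not among them, so fast-forward is not possible.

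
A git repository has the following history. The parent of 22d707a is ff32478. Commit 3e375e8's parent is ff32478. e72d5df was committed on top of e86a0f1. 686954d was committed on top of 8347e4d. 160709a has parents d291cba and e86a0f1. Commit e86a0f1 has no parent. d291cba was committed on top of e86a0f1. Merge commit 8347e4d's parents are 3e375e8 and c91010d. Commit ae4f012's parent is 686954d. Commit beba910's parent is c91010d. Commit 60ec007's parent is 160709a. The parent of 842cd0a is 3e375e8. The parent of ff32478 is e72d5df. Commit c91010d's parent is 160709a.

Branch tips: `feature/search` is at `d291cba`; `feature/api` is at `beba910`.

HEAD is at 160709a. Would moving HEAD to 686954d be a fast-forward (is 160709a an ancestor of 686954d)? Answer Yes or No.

A fast-forward from 160709a to 686954d is possible iff 160709a is an ancestor of 686954d.
Ancestors of 686954d: {160709a, 3e375e8, 686954d, 8347e4d, c91010d, d291cba, e72d5df, e86a0f1, ff32478}.
160709a is among them, so fast-forward is possible.

Yes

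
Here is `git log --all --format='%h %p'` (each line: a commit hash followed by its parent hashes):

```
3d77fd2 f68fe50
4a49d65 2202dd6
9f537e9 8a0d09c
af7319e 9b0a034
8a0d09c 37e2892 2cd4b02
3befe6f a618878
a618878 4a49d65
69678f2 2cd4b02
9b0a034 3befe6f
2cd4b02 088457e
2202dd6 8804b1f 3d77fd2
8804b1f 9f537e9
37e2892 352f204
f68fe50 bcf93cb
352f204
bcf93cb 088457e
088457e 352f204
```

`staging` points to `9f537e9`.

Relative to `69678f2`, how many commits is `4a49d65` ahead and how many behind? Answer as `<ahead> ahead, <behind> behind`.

Reachable from 4a49d65: {088457e, 2202dd6, 2cd4b02, 352f204, 37e2892, 3d77fd2, 4a49d65, 8804b1f, 8a0d09c, 9f537e9, bcf93cb, f68fe50}.
Reachable from 69678f2: {088457e, 2cd4b02, 352f204, 69678f2}.
Only in 4a49d65's history (ahead): {2202dd6, 37e2892, 3d77fd2, 4a49d65, 8804b1f, 8a0d09c, 9f537e9, bcf93cb, f68fe50} — 9.
Only in 69678f2's history (behind): {69678f2} — 1.

9 ahead, 1 behind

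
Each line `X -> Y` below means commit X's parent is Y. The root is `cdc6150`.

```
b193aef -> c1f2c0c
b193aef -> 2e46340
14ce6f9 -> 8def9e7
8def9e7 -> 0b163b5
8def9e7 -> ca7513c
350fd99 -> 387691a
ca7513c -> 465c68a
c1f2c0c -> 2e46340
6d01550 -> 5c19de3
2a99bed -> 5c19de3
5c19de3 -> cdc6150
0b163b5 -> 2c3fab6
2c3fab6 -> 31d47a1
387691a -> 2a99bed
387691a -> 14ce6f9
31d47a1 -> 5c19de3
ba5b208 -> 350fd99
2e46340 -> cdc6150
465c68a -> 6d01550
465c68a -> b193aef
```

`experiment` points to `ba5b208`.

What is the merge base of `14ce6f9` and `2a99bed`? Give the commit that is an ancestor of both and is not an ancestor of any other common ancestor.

5c19de3

Ancestors of 14ce6f9: {0b163b5, 14ce6f9, 2c3fab6, 2e46340, 31d47a1, 465c68a, 5c19de3, 6d01550, 8def9e7, b193aef, c1f2c0c, ca7513c, cdc6150}.
Ancestors of 2a99bed: {2a99bed, 5c19de3, cdc6150}.
Common ancestors: {5c19de3, cdc6150}.
Among these, 5c19de3 is not an ancestor of any other common ancestor — it is the merge base.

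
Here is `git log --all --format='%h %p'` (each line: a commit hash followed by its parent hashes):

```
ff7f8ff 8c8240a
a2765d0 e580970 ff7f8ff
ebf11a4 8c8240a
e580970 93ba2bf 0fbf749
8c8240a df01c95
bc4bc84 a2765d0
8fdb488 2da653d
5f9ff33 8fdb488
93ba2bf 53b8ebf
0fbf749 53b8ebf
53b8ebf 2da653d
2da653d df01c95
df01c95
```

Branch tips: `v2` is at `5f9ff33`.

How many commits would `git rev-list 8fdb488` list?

Walking parent pointers from 8fdb488: reachable set = {2da653d, 8fdb488, df01c95}.
That is 3 commits.

3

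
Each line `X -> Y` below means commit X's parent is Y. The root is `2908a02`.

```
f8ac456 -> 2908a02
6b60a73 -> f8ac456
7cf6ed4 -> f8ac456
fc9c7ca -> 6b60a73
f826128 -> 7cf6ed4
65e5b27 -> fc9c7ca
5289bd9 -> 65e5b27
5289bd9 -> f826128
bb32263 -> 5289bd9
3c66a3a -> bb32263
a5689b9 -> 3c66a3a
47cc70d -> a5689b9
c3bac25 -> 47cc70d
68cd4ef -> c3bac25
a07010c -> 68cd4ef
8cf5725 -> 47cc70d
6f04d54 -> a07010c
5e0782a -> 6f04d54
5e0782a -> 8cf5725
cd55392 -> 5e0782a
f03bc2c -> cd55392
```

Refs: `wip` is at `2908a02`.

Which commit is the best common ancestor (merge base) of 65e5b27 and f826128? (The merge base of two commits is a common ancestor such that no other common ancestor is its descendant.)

f8ac456

Ancestors of 65e5b27: {2908a02, 65e5b27, 6b60a73, f8ac456, fc9c7ca}.
Ancestors of f826128: {2908a02, 7cf6ed4, f826128, f8ac456}.
Common ancestors: {2908a02, f8ac456}.
Among these, f8ac456 is not an ancestor of any other common ancestor — it is the merge base.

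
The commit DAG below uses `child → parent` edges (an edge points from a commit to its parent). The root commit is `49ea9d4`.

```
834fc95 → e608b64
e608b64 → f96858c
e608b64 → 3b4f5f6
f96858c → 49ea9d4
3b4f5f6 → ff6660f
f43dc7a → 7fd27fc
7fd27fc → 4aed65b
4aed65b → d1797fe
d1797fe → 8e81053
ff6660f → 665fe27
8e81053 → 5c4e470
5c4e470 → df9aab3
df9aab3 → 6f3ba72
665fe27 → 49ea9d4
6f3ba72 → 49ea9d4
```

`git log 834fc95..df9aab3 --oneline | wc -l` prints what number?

2

Reachable from df9aab3: {49ea9d4, 6f3ba72, df9aab3}.
Reachable from 834fc95: {3b4f5f6, 49ea9d4, 665fe27, 834fc95, e608b64, f96858c, ff6660f}.
In df9aab3's history but not 834fc95's: {6f3ba72, df9aab3} — 2 commits.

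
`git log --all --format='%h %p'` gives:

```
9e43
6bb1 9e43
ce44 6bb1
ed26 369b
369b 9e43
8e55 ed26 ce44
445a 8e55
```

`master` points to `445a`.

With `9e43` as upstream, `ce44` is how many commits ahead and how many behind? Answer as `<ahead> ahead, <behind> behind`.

Reachable from ce44: {6bb1, 9e43, ce44}.
Reachable from 9e43: {9e43}.
Only in ce44's history (ahead): {6bb1, ce44} — 2.
Only in 9e43's history (behind): {} — 0.

2 ahead, 0 behind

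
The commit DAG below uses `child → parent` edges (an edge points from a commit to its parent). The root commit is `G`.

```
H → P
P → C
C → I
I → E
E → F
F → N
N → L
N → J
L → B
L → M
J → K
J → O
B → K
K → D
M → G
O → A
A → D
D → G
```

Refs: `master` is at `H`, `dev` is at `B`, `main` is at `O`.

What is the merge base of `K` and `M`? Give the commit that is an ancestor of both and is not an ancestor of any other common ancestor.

G

Ancestors of K: {D, G, K}.
Ancestors of M: {G, M}.
Common ancestors: {G}.
The only common ancestor is G, so it is the merge base.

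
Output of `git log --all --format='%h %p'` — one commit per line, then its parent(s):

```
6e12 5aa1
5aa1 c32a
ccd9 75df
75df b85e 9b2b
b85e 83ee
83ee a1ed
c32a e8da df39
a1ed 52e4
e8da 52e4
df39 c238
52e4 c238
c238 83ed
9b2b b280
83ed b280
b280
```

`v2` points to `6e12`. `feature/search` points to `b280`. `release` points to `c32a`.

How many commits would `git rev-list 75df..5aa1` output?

Reachable from 5aa1: {52e4, 5aa1, 83ed, b280, c238, c32a, df39, e8da}.
Reachable from 75df: {52e4, 75df, 83ed, 83ee, 9b2b, a1ed, b280, b85e, c238}.
In 5aa1's history but not 75df's: {5aa1, c32a, df39, e8da} — 4 commits.

4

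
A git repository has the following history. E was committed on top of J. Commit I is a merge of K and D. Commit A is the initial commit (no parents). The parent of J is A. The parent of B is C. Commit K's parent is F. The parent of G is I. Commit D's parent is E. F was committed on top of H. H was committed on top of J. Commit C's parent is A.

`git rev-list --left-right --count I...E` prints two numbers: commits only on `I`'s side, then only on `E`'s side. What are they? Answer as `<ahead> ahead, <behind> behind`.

Reachable from I: {A, D, E, F, H, I, J, K}.
Reachable from E: {A, E, J}.
Only in I's history (ahead): {D, F, H, I, K} — 5.
Only in E's history (behind): {} — 0.

5 ahead, 0 behind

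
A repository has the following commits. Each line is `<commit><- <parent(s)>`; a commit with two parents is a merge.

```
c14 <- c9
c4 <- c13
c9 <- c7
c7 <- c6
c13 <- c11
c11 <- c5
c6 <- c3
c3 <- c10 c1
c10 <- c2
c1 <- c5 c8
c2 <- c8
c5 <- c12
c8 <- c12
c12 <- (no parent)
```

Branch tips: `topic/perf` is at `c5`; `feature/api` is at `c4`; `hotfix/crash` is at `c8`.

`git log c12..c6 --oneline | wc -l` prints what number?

7

Reachable from c6: {c1, c10, c12, c2, c3, c5, c6, c8}.
Reachable from c12: {c12}.
In c6's history but not c12's: {c1, c10, c2, c3, c5, c6, c8} — 7 commits.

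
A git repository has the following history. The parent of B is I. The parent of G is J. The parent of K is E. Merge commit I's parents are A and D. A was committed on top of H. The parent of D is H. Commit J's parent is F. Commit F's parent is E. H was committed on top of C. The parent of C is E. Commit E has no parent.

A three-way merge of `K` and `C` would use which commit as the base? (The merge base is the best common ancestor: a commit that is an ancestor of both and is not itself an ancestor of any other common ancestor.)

E

Ancestors of K: {E, K}.
Ancestors of C: {C, E}.
Common ancestors: {E}.
The only common ancestor is E, so it is the merge base.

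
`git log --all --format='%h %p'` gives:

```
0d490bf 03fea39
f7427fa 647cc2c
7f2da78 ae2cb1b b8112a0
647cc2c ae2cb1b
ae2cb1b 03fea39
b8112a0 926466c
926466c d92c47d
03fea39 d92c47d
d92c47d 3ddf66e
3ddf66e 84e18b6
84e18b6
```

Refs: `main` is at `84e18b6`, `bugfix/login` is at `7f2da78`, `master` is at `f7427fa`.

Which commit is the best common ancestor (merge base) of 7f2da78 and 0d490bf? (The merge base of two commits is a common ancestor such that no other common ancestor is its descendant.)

03fea39

Ancestors of 7f2da78: {03fea39, 3ddf66e, 7f2da78, 84e18b6, 926466c, ae2cb1b, b8112a0, d92c47d}.
Ancestors of 0d490bf: {03fea39, 0d490bf, 3ddf66e, 84e18b6, d92c47d}.
Common ancestors: {03fea39, 3ddf66e, 84e18b6, d92c47d}.
Among these, 03fea39 is not an ancestor of any other common ancestor — it is the merge base.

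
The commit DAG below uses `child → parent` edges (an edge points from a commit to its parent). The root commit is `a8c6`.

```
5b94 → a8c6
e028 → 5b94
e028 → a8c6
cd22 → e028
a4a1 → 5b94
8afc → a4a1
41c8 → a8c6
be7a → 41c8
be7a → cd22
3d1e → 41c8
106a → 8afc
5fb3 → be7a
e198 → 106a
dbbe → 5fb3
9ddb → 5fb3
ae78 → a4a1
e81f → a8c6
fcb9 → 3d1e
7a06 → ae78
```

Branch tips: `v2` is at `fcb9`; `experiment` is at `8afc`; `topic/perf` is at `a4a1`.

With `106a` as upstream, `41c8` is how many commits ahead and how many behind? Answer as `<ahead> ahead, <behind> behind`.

1 ahead, 4 behind

Reachable from 41c8: {41c8, a8c6}.
Reachable from 106a: {106a, 5b94, 8afc, a4a1, a8c6}.
Only in 41c8's history (ahead): {41c8} — 1.
Only in 106a's history (behind): {106a, 5b94, 8afc, a4a1} — 4.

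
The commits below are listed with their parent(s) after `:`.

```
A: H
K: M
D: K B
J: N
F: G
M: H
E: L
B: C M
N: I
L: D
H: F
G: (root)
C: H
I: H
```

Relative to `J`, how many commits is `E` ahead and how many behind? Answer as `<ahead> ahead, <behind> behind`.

7 ahead, 3 behind

Reachable from E: {B, C, D, E, F, G, H, K, L, M}.
Reachable from J: {F, G, H, I, J, N}.
Only in E's history (ahead): {B, C, D, E, K, L, M} — 7.
Only in J's history (behind): {I, J, N} — 3.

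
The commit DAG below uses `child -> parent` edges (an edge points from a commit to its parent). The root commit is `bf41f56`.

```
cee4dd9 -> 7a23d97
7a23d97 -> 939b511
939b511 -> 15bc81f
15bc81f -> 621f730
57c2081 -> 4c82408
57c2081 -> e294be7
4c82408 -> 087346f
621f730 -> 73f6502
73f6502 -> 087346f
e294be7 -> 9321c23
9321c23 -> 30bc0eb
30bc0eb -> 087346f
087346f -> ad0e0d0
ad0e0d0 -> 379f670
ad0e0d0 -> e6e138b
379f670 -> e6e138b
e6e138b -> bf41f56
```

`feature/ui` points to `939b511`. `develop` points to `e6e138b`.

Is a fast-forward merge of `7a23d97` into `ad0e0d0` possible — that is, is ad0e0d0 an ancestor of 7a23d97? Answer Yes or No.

Yes

A fast-forward from ad0e0d0 to 7a23d97 is possible iff ad0e0d0 is an ancestor of 7a23d97.
Ancestors of 7a23d97: {087346f, 15bc81f, 379f670, 621f730, 73f6502, 7a23d97, 939b511, ad0e0d0, bf41f56, e6e138b}.
ad0e0d0 is among them, so fast-forward is possible.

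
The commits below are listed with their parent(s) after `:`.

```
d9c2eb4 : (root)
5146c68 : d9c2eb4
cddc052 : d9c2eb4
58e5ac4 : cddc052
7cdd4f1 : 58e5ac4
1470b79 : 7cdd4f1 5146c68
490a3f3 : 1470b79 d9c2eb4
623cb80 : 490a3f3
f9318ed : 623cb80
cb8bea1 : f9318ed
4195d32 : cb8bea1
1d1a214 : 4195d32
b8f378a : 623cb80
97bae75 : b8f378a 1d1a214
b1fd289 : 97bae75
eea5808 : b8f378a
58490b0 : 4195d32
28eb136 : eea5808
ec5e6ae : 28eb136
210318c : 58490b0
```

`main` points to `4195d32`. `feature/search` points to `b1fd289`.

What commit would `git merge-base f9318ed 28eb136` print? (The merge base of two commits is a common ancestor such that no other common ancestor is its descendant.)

623cb80

Ancestors of f9318ed: {1470b79, 490a3f3, 5146c68, 58e5ac4, 623cb80, 7cdd4f1, cddc052, d9c2eb4, f9318ed}.
Ancestors of 28eb136: {1470b79, 28eb136, 490a3f3, 5146c68, 58e5ac4, 623cb80, 7cdd4f1, b8f378a, cddc052, d9c2eb4, eea5808}.
Common ancestors: {1470b79, 490a3f3, 5146c68, 58e5ac4, 623cb80, 7cdd4f1, cddc052, d9c2eb4}.
Among these, 623cb80 is not an ancestor of any other common ancestor — it is the merge base.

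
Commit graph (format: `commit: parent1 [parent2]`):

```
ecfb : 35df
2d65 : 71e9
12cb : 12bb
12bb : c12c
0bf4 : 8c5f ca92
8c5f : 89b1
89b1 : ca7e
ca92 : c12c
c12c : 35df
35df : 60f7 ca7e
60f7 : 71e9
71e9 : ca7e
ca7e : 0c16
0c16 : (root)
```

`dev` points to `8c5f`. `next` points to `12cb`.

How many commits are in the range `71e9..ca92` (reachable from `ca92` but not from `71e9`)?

4

Reachable from ca92: {0c16, 35df, 60f7, 71e9, c12c, ca7e, ca92}.
Reachable from 71e9: {0c16, 71e9, ca7e}.
In ca92's history but not 71e9's: {35df, 60f7, c12c, ca92} — 4 commits.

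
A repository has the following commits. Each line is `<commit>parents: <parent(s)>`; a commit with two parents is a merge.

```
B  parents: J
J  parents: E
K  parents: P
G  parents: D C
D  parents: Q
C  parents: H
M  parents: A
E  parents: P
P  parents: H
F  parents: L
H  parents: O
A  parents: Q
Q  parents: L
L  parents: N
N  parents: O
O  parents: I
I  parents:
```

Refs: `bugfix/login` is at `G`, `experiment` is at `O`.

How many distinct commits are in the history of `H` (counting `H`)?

3

Walking parent pointers from H: reachable set = {H, I, O}.
That is 3 commits.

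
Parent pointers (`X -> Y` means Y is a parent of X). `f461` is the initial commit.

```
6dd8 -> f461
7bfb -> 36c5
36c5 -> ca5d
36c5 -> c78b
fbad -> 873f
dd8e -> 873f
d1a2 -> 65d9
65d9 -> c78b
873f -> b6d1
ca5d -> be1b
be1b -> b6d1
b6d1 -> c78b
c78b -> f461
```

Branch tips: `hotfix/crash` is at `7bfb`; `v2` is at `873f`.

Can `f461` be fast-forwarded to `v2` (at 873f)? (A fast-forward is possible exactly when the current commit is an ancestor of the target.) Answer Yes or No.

A fast-forward from f461 to 873f is possible iff f461 is an ancestor of 873f.
Ancestors of 873f: {873f, b6d1, c78b, f461}.
f461 is among them, so fast-forward is possible.

Yes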